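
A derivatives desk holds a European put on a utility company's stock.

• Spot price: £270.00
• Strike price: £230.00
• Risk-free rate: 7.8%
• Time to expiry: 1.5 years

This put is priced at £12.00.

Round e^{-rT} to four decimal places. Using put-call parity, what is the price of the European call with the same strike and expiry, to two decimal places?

£77.39

e^(−rT) = e^(−0.078·1.5) = 0.8896
Put-call parity: C − P = S − K·e^(−rT) = 270 − 230·0.8896 = 270 − 204.6080 = 65.3920
C = P + (C − P) = 12.00 + (65.3920) = 77.3920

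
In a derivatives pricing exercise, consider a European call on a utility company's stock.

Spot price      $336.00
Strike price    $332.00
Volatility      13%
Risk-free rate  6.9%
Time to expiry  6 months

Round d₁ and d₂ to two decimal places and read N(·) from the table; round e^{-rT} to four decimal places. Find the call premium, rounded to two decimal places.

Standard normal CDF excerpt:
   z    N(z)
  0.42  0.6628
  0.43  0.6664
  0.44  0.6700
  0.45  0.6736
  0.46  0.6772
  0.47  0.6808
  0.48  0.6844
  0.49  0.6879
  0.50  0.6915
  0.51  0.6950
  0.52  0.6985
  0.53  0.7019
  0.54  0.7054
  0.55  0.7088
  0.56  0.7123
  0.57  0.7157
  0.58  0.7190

$20.95

σ√T = 0.13·√0.5 = 0.0919
d₁ = [ln(336/332) + (0.069 + 0.13²/2)·0.5] / 0.0919 = [0.0120 + 0.0387] / 0.0919 = 0.5516 → 0.55
d₂ = d₁ − σ√T = 0.5516 − 0.0919 = 0.4596 → 0.46
exp(−rT) = exp(−0.069·0.5) = 0.9661
C = 336·N(0.55) − 332·0.9661·N(0.46) = 336·0.7088 − 332·0.9661·0.6772 = 238.1568 − 217.2086 = 20.9482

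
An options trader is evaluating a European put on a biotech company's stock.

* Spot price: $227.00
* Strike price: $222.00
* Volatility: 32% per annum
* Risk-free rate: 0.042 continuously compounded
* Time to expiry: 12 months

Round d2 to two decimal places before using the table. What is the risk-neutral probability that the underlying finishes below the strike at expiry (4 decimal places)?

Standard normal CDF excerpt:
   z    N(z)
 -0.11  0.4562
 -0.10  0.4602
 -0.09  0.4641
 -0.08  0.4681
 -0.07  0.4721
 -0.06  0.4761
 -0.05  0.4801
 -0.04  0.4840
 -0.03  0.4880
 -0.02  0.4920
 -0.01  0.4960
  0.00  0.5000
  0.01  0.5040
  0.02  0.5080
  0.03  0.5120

T = 1;  σ√T = 0.3200
ln(S/K) + (r + σ²/2)T = ln(227/222) + (0.042 + 0.32²/2)·1 = 0.0223 + 0.0932 = 0.1155
d₁ = 0.1155 / 0.3200 = 0.3609 ≈ 0.36
d₂ = d₁ − σ√T = 0.3609 − 0.3200 = 0.0409 ≈ 0.04
Risk-neutral Pr[S_T < K] = N(−d₂) = N(-0.04) = 0.4840

0.4840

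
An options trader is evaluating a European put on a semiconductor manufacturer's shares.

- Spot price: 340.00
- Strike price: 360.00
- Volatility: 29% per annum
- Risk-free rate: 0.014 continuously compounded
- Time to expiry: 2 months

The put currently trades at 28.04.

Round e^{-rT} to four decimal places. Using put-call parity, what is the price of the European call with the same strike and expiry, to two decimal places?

exp(−rT) = exp(−0.014·0.1667) = 0.9977
Put-call parity: C − P = S − K·e^(−rT) = 340 − 360·0.9977 = 340 − 359.1720 = -19.1720
C = P + (C − P) = 28.04 + (-19.1720) = 8.8680

8.87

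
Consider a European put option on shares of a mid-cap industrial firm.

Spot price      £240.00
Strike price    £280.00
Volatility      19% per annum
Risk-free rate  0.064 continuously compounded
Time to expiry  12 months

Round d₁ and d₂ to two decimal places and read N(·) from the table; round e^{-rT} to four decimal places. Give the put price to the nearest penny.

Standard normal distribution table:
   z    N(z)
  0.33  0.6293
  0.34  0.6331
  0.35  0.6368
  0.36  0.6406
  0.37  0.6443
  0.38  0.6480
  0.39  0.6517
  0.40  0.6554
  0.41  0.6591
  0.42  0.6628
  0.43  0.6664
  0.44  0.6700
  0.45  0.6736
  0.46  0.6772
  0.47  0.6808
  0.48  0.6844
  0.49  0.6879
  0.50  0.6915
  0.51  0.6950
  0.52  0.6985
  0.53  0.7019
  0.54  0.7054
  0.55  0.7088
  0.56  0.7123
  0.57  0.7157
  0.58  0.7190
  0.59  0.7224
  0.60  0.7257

σ√T = 0.19 × 1.0000 = 0.1900
d₁ = [ln(240/280) + (0.064 + 0.19²/2)·1] / 0.1900 = [-0.1542 + 0.0820] / 0.1900 = -0.3795 ⇒ -0.38
d₂ = d₁ − σ√T = -0.3795 − 0.1900 = -0.5695 ⇒ -0.57
e^(−rT) = e^(−0.064·1) = 0.9380
P = 280·0.9380·N(0.57) − 240·N(0.38) = 280·0.9380·0.7157 − 240·0.6480 = 187.9714 − 155.5200 = 32.4514

£32.45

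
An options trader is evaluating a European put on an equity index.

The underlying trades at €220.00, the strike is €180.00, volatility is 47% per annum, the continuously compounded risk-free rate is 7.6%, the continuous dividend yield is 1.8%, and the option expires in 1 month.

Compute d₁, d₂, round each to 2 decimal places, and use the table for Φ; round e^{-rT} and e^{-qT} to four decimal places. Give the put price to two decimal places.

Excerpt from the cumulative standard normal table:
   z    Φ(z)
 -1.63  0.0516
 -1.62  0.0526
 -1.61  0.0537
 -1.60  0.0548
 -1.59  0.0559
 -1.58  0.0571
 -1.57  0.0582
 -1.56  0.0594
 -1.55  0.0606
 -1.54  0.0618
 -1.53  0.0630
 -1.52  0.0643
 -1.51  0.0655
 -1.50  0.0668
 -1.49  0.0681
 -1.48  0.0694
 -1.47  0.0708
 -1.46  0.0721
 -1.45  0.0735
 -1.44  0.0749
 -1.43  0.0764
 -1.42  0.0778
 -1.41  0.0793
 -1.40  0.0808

σ√T = 0.47 × 0.2887 = 0.1357
ln(S/K) + (r − q + σ²/2)T = ln(220/180) + (0.076 − 0.018 + 0.47²/2)·0.08333 = 0.2007 + 0.0140 = 0.2147
d₁ = 0.2147 / 0.1357 = 1.5825 ≈ 1.58
d₂ = d₁ − σ√T = 1.5825 − 0.1357 = 1.4468 ≈ 1.45
exp(−qT) = exp(−0.018·0.08333) = 0.9985;  exp(−rT) = exp(−0.076·0.08333) = 0.9937
N(−d₂) = N(-1.45) = 0.0735;  N(−d₁) = N(-1.58) = 0.0571
P = 180·0.9937·0.0735 − 220·0.9985·0.0571 = 13.1467 − 12.5432 = 0.6035

€0.60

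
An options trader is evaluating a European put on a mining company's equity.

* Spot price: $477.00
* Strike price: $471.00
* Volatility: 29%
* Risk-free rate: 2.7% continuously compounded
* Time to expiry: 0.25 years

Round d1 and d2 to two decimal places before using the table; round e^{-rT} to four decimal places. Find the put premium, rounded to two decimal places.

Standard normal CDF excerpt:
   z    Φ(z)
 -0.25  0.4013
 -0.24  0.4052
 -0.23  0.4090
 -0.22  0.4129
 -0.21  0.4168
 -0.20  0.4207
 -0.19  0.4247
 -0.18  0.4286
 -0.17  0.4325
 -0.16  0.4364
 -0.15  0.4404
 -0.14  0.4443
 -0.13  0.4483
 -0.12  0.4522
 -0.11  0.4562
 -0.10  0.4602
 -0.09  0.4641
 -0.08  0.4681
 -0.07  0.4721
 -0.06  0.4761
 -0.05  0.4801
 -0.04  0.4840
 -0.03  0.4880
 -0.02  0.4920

T = 0.25;  σ√T = 0.1450
ln(S/K) + (r + σ²/2)T = ln(477/471) + (0.027 + 0.29²/2)·0.25 = 0.0127 + 0.0173 = 0.0299
d₁ = 0.0299 / 0.1450 = 0.2064 ⇒ 0.21
d₂ = d₁ − σ√T = 0.2064 − 0.1450 = 0.0614 ⇒ 0.06
exp(−rT) = exp(−0.027·0.25) = 0.9933
N(−d₂) = N(-0.06) = 0.4761;  N(−d₁) = N(-0.21) = 0.4168
P = 471·0.9933·0.4761 − 477·0.4168 = 222.7407 − 198.8136 = 23.9271

$23.93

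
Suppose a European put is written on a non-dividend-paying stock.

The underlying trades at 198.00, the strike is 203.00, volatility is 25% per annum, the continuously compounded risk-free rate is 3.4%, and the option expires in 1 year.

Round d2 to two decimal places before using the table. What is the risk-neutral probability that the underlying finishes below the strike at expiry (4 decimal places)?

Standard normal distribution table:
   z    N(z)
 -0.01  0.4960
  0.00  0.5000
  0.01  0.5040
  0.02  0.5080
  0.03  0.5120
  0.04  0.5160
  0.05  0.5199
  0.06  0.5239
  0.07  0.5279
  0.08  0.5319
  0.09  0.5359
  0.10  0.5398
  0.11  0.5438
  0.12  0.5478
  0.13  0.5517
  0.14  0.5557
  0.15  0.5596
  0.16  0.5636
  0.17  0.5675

σ√T = 0.25·√1 = 0.2500
d₁ = [ln(198/203) + (0.034 + ½·0.25²)·1] / (σ√T) = (-0.0249 + 0.0653) / 0.2500 = 0.1612 ⇒ 0.16
d₂ = 0.1612 − 0.2500 = -0.0888 ⇒ -0.09
Risk-neutral Pr[S_T < K] = N(−d₂) = N(0.09) = 0.5359

0.5359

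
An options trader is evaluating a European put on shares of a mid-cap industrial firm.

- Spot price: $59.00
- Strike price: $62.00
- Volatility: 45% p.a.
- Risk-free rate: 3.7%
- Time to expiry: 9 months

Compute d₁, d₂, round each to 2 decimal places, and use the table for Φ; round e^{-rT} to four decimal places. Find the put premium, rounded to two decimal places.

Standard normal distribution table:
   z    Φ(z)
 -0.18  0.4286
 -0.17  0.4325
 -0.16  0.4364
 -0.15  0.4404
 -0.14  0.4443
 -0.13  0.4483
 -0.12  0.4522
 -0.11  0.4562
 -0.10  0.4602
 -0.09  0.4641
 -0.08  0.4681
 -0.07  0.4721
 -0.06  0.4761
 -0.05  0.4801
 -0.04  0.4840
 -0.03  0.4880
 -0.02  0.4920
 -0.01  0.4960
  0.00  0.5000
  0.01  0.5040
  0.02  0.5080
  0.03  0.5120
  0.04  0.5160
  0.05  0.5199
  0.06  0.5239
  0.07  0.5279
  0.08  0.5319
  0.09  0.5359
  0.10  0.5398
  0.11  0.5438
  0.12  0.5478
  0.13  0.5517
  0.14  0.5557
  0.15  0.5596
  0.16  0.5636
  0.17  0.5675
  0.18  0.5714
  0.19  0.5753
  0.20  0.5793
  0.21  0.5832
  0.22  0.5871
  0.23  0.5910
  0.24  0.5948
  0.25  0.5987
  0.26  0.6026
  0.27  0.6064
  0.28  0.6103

σ√T = 0.45·√0.75 = 0.3897
d₁ = [ln(59/62) + (0.037 + 0.45²/2)·0.75] / 0.3897 = [-0.0496 + 0.1037] / 0.3897 = 0.1388 ≈ 0.14
d₂ = d₁ − σ√T = 0.1388 − 0.3897 = -0.2509 ≈ -0.25
e^(−rT) = e^(−0.037·0.75) = 0.9726
N(−d₂) = N(0.25) = 0.5987;  N(−d₁) = N(-0.14) = 0.4443
P = 62·0.9726·0.5987 − 59·0.4443 = 36.1023 − 26.2137 = 9.8886

$9.89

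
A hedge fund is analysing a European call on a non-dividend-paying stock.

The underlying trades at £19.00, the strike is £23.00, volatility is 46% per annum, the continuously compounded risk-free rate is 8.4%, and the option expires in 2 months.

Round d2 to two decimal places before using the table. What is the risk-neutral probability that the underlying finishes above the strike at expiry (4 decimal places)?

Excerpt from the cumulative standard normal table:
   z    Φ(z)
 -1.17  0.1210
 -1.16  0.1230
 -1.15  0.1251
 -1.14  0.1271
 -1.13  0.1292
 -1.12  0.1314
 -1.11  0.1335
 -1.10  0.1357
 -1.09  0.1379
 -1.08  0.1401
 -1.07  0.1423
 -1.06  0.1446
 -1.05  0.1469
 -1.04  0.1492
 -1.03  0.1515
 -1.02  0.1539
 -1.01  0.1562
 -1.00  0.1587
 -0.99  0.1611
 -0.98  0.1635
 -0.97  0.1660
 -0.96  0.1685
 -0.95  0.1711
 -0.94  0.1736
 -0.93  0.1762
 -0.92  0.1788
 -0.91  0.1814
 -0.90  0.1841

0.1492

T = 0.1667;  σ√T = 0.1878
ln(S/K) + (r + σ²/2)T = ln(19/23) + (0.084 + 0.46²/2)·0.1667 = -0.1911 + 0.0316 = -0.1594
d₁ = -0.1594 / 0.1878 = -0.8489 → -0.85
d₂ = d₁ − σ√T = -0.8489 − 0.1878 = -1.0367 → -1.04
Risk-neutral Pr[S_T > K] = N(d₂) = N(-1.04) = 0.1492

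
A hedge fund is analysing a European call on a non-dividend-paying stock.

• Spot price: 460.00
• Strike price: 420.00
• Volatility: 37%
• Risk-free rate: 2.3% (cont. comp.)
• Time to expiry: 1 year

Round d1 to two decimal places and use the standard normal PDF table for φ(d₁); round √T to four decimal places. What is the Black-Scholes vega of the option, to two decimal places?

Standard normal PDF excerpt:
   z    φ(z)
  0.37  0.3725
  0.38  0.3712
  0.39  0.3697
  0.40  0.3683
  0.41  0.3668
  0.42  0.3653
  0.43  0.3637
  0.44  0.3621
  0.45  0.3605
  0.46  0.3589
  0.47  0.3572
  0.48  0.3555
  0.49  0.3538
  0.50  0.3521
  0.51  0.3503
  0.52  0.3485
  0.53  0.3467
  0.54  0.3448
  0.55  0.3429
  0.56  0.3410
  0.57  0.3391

σ√T = 0.37 × 1.0000 = 0.3700
ln(S/K) + (r + σ²/2)T = ln(460/420) + (0.023 + 0.37²/2)·1 = 0.0910 + 0.0915 = 0.1824
d₁ = 0.1824 / 0.3700 = 0.4930 which rounds to 0.49
√T = √1 = 1.0000
φ(d₁) = φ(0.49) = 0.3538
vega = S·φ(d₁)·√T = 460·0.3538·1.0000 = 162.7480

162.75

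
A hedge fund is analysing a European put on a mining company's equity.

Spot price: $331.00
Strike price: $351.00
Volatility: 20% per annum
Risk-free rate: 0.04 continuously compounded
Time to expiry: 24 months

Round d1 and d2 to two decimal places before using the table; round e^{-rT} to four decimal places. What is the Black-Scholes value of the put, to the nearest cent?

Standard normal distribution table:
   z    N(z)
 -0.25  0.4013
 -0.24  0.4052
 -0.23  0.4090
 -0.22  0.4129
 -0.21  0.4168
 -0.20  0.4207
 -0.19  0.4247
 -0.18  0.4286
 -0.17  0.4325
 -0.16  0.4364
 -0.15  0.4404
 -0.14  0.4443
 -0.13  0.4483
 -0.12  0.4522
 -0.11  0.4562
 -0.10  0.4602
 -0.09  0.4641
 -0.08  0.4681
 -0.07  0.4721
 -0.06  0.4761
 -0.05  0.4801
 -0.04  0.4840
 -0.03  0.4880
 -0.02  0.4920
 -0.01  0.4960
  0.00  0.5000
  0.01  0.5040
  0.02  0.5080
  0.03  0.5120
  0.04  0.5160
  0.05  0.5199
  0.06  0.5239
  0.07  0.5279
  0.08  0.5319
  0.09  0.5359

$34.37

σ√T = 0.2·√2 = 0.2828
d₁ = [ln(331/351) + (0.04 + 0.2²/2)·2] / 0.2828 = [-0.0587 + 0.1200] / 0.2828 = 0.2168 ≈ 0.22
d₂ = d₁ − σ√T = 0.2168 − 0.2828 = -0.0660 ≈ -0.07
exp(−rT) = exp(−0.04·2) = 0.9231
N(−d₂) = N(0.07) = 0.5279;  N(−d₁) = N(-0.22) = 0.4129
P = 351·0.9231·0.5279 − 331·0.4129 = 171.0439 − 136.6699 = 34.3740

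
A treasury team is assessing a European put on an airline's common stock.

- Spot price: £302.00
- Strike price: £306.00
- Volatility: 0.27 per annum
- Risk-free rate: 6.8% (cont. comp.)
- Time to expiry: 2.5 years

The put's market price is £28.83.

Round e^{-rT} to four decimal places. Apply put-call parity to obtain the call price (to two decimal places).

£72.66

exp(−rT) = exp(−0.068·2.5) = 0.8437
Put-call parity: C − P = S − K·e^(−rT) = 302 − 306·0.8437 = 302 − 258.1722 = 43.8278
C = P + (C − P) = 28.83 + (43.8278) = 72.6578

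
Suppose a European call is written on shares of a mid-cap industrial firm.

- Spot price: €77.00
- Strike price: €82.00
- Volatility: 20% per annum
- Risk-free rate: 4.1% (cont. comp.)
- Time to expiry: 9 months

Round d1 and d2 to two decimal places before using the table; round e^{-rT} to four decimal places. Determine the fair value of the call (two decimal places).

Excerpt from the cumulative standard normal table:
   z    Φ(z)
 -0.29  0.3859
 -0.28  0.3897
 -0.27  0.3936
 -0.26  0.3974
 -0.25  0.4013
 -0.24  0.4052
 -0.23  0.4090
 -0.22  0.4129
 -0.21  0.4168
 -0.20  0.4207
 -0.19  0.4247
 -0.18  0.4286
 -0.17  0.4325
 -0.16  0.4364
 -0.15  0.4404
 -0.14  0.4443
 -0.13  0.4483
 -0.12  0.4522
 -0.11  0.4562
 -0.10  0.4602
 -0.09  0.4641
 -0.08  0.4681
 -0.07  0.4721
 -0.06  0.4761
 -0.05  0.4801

€4.14

T = 0.75;  σ√T = 0.1732
d₁ = [ln(77/82) + (0.041 + ½·0.2²)·0.75] / (σ√T) = (-0.0629 + 0.0458) / 0.1732 = -0.0991 ≈ -0.10
d₂ = -0.0991 − 0.1732 = -0.2723 ≈ -0.27
e^(−rT) = e^(−0.041·0.75) = 0.9697
N(d₁) = N(-0.10) = 0.4602;  N(d₂) = N(-0.27) = 0.3936
C = 77·0.4602 − 82·0.9697·0.3936 = 35.4354 − 31.2973 = 4.1381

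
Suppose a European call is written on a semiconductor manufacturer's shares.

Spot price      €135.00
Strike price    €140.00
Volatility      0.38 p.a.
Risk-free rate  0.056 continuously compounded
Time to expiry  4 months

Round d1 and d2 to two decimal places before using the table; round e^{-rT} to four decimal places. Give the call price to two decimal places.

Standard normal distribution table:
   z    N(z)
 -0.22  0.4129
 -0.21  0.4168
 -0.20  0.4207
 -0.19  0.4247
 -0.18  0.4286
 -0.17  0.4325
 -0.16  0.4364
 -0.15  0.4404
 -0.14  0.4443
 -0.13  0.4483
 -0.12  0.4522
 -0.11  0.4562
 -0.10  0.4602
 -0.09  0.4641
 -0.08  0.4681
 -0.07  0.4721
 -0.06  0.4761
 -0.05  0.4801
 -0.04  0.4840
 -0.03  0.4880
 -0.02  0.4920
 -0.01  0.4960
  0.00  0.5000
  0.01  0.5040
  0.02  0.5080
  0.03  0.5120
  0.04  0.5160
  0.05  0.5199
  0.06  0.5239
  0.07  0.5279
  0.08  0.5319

€10.76

σ√T = 0.38 × 0.5774 = 0.2194
d₁ = [ln(135/140) + (0.056 + 0.38²/2)·0.3333] / 0.2194 = [-0.0364 + 0.0427] / 0.2194 = 0.0290 which rounds to 0.03
d₂ = d₁ − σ√T = 0.0290 − 0.2194 = -0.1904 which rounds to -0.19
exp(−rT) = exp(−0.056·0.3333) = 0.9815
N(d₁) = N(0.03) = 0.5120;  N(d₂) = N(-0.19) = 0.4247
C = 135·0.5120 − 140·0.9815·0.4247 = 69.1200 − 58.3580 = 10.7620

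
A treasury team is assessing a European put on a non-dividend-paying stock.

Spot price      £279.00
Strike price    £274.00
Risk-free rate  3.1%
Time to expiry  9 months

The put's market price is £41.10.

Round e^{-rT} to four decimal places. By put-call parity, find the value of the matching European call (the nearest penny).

e^(−rT) = e^(−0.031·0.75) = 0.9770
Put-call parity: C − P = S − K·e^(−rT) = 279 − 274·0.9770 = 279 − 267.6980 = 11.3020
C = P + (C − P) = 41.10 + (11.3020) = 52.4020

£52.40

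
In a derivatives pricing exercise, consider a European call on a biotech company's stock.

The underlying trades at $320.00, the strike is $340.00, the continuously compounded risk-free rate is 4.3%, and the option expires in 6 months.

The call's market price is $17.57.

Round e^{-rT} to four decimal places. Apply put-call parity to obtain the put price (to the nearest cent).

$30.33

e^(−rT) = e^(−0.043·0.5) = 0.9787
Put-call parity: C − P = S − K·e^(−rT) = 320 − 340·0.9787 = 320 − 332.7580 = -12.7580
P = C − (C − P) = 17.57 − (-12.7580) = 30.3280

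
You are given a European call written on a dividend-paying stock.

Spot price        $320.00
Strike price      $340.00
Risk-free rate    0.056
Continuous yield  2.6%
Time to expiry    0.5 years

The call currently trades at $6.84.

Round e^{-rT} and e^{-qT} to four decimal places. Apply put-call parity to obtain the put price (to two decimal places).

$21.58

exp(−qT) = exp(−0.026·0.5) = 0.9871;  exp(−rT) = exp(−0.056·0.5) = 0.9724
Put-call parity: C − P = S·e^(−qT) − K·e^(−rT) = 320·0.9871 − 340·0.9724 = 315.8720 − 330.6160 = -14.7440
P = C − (C − P) = 6.84 − (-14.7440) = 21.5840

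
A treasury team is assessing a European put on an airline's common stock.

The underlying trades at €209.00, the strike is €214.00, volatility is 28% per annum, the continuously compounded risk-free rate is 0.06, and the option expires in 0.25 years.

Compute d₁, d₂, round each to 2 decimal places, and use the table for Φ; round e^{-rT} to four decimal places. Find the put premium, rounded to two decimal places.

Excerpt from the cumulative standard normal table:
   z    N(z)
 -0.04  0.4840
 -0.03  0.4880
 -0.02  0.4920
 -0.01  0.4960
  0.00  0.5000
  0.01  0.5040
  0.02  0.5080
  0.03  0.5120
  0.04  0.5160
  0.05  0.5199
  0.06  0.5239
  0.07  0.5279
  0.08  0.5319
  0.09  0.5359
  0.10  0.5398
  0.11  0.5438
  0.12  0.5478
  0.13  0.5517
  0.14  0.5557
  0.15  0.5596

σ√T = 0.28 × 0.5000 = 0.1400
d₁ = [ln(209/214) + (0.06 + 0.28²/2)·0.25] / 0.1400 = [-0.0236 + 0.0248] / 0.1400 = 0.0083 which rounds to 0.01
d₂ = d₁ − σ√T = 0.0083 − 0.1400 = -0.1317 which rounds to -0.13
exp(−rT) = exp(−0.06·0.25) = 0.9851
P = 214·0.9851·N(0.13) − 209·N(-0.01) = 214·0.9851·0.5517 − 209·0.4960 = 116.3046 − 103.6640 = 12.6406

€12.64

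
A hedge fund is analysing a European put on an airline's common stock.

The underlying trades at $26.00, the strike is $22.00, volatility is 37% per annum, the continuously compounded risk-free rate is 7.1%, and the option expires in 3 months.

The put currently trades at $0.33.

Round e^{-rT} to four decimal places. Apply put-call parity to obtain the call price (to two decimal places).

e^(−rT) = e^(−0.071·0.25) = 0.9824
Put-call parity: C − P = S − K·e^(−rT) = 26 − 22·0.9824 = 26 − 21.6128 = 4.3872
C = P + (C − P) = 0.33 + (4.3872) = 4.7172

$4.72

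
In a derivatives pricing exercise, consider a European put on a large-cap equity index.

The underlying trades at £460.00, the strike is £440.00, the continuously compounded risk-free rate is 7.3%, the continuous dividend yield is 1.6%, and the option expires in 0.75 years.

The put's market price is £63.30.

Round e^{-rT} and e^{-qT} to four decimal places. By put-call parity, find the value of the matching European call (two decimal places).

e^(−qT) = e^(−0.016·0.75) = 0.9881;  e^(−rT) = e^(−0.073·0.75) = 0.9467
Put-call parity: C − P = S·e^(−qT) − K·e^(−rT) = 460·0.9881 − 440·0.9467 = 454.5260 − 416.5480 = 37.9780
C = P + (C − P) = 63.30 + (37.9780) = 101.2780

£101.28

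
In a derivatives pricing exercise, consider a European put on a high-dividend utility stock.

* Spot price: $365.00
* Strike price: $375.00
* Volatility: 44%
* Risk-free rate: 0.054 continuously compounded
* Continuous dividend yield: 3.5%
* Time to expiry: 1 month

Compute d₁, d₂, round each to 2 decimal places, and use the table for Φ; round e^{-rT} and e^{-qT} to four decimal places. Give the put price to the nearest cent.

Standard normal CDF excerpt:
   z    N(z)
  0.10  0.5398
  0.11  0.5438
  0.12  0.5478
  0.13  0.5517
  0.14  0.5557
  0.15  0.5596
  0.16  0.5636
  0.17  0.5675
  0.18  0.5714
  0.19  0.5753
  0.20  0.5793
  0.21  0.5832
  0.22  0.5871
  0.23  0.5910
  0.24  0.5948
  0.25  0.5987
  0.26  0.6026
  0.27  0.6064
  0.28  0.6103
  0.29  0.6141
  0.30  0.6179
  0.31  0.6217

$22.72

T = 0.08333;  σ√T = 0.1270
d₁ = [ln(365/375) + (0.054 − 0.035 + ½·0.44²)·0.08333] / (σ√T) = (-0.0270 + 0.0096) / 0.1270 = -0.1368 which rounds to -0.14
d₂ = -0.1368 − 0.1270 = -0.2638 which rounds to -0.26
e^(−qT) = e^(−0.035·0.08333) = 0.9971;  e^(−rT) = e^(−0.054·0.08333) = 0.9955
P = 375·0.9955·N(0.26) − 365·0.9971·N(0.14) = 375·0.9955·0.6026 − 365·0.9971·0.5557 = 224.9581 − 202.2423 = 22.7158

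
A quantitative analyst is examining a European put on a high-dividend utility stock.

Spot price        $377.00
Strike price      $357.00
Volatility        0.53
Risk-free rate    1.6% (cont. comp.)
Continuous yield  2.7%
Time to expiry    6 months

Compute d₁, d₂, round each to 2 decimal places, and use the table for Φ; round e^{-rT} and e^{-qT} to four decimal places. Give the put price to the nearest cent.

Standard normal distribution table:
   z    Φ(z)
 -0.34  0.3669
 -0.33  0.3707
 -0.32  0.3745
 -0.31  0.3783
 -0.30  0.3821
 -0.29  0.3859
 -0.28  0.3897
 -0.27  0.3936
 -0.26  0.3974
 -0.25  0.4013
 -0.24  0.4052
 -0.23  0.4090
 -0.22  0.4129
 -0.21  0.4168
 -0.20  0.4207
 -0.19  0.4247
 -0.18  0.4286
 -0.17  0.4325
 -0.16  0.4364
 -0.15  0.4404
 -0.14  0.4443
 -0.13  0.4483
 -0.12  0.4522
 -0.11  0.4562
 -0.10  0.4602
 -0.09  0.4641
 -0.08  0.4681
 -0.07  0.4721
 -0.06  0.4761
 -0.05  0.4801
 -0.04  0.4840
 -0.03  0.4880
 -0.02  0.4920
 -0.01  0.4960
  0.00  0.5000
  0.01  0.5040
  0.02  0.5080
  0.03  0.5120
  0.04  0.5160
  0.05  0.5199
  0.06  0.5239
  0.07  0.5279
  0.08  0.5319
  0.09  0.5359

σ√T = 0.53·√0.5 = 0.3748
ln(S/K) + (r − q + σ²/2)T = ln(377/357) + (0.016 − 0.027 + 0.53²/2)·0.5 = 0.0545 + 0.0647 = 0.1192
d₁ = 0.1192 / 0.3748 = 0.3182 which rounds to 0.32
d₂ = d₁ − σ√T = 0.3182 − 0.3748 = -0.0566 which rounds to -0.06
e^(−qT) = e^(−0.027·0.5) = 0.9866;  e^(−rT) = e^(−0.016·0.5) = 0.9920
N(−d₂) = N(0.06) = 0.5239;  N(−d₁) = N(-0.32) = 0.3745
P = 357·0.9920·0.5239 − 377·0.9866·0.3745 = 185.5360 − 139.2946 = 46.2414

$46.24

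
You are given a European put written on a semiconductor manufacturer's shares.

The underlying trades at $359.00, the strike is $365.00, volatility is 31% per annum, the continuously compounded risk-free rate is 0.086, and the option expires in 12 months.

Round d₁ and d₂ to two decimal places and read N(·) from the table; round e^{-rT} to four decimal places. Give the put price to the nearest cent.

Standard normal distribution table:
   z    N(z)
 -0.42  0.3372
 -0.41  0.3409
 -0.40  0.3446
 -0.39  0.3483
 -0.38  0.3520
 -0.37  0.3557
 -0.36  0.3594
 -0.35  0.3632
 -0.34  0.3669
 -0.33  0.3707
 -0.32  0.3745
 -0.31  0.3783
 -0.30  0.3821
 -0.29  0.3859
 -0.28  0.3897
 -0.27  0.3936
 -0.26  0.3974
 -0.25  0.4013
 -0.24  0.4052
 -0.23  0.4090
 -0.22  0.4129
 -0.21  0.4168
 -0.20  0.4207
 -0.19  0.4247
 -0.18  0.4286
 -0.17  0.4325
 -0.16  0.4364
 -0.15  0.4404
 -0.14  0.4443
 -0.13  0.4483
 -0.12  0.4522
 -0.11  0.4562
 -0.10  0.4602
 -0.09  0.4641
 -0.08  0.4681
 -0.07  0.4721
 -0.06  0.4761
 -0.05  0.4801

$31.75

T = 1;  σ√T = 0.3100
ln(S/K) + (r + σ²/2)T = ln(359/365) + (0.086 + 0.31²/2)·1 = -0.0166 + 0.1341 = 0.1175
d₁ = 0.1175 / 0.3100 = 0.3790 which rounds to 0.38
d₂ = d₁ − σ√T = 0.3790 − 0.3100 = 0.0690 which rounds to 0.07
exp(−rT) = exp(−0.086·1) = 0.9176
P = 365·0.9176·N(-0.07) − 359·N(-0.38) = 365·0.9176·0.4721 − 359·0.3520 = 158.1176 − 126.3680 = 31.7496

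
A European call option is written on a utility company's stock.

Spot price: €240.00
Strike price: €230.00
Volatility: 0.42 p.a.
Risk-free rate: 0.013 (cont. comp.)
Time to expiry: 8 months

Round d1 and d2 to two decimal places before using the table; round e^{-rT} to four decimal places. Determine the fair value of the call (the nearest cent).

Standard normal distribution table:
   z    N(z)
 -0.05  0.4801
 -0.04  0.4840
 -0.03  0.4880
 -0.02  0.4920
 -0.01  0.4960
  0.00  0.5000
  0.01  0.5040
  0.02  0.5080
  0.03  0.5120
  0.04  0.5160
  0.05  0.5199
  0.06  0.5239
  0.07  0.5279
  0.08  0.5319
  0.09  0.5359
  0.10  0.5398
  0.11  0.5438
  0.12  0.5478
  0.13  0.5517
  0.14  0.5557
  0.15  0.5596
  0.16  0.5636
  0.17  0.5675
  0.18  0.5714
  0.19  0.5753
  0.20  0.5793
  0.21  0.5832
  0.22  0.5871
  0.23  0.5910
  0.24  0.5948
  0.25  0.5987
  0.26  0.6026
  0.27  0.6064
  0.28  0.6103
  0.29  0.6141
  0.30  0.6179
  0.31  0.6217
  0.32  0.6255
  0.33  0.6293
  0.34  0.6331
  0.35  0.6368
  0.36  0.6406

€37.93

σ√T = 0.42 × 0.8165 = 0.3429
ln(S/K) + (r + σ²/2)T = ln(240/230) + (0.013 + 0.42²/2)·0.6667 = 0.0426 + 0.0675 = 0.1100
d₁ = 0.1100 / 0.3429 = 0.3208 ≈ 0.32
d₂ = d₁ − σ√T = 0.3208 − 0.3429 = -0.0221 ≈ -0.02
e^(−rT) = e^(−0.013·0.6667) = 0.9914
N(d₁) = N(0.32) = 0.6255;  N(d₂) = N(-0.02) = 0.4920
C = 240·0.6255 − 230·0.9914·0.4920 = 150.1200 − 112.1868 = 37.9332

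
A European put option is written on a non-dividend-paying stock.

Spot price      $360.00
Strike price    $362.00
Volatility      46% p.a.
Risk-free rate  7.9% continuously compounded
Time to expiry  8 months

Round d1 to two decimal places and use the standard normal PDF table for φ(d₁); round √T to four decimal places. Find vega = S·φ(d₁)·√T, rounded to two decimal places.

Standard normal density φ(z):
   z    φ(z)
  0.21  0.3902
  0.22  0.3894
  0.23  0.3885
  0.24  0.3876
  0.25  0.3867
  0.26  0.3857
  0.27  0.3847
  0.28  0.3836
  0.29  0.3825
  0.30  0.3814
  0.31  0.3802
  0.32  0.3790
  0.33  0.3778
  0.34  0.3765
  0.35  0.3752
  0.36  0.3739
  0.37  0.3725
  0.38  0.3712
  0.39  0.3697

T = 0.6667;  σ√T = 0.3756
d₁ = [ln(360/362) + (0.079 + ½·0.46²)·0.6667] / (σ√T) = (-0.0055 + 0.1232) / 0.3756 = 0.3133 → 0.31
√T = √0.6667 = 0.8165
φ(d₁) = φ(0.31) = 0.3802
vega = S·φ(d₁)·√T = 360·0.3802·0.8165 = 111.7560

111.76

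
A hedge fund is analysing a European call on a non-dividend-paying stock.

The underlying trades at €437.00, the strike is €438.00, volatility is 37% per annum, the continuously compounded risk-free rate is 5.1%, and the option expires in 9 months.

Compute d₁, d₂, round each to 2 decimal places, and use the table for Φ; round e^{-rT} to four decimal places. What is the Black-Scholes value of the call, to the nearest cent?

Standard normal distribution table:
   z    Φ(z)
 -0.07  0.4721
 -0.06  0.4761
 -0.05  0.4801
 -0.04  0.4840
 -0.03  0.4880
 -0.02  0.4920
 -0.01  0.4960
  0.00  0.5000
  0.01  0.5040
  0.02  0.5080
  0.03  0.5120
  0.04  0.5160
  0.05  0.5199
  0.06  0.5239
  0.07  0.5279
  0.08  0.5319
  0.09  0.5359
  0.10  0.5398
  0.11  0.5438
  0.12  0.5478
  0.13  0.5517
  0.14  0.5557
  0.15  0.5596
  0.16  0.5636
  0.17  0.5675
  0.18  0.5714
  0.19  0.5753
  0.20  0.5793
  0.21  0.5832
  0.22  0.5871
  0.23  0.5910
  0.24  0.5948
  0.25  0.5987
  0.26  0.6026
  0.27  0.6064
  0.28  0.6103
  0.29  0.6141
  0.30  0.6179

€62.60

σ√T = 0.37 × 0.8660 = 0.3204
ln(S/K) + (r + σ²/2)T = ln(437/438) + (0.051 + 0.37²/2)·0.75 = -0.0023 + 0.0896 = 0.0873
d₁ = 0.0873 / 0.3204 = 0.2725 ≈ 0.27
d₂ = d₁ − σ√T = 0.2725 − 0.3204 = -0.0480 ≈ -0.05
exp(−rT) = exp(−0.051·0.75) = 0.9625
N(d₁) = N(0.27) = 0.6064;  N(d₂) = N(-0.05) = 0.4801
C = 437·0.6064 − 438·0.9625·0.4801 = 264.9968 − 202.3982 = 62.5986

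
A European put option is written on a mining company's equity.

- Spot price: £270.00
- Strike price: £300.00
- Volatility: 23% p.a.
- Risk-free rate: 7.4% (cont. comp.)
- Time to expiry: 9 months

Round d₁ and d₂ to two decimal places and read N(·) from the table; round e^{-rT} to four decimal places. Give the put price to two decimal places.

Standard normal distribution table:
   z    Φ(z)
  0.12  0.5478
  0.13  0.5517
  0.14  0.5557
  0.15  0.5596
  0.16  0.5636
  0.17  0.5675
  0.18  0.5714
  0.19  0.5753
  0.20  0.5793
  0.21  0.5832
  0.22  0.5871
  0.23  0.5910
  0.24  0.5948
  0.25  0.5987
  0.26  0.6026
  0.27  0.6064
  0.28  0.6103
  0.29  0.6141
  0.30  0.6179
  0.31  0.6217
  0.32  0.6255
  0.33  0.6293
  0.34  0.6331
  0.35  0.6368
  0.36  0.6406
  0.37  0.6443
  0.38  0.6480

£29.63

σ√T = 0.23·√0.75 = 0.1992
d₁ = [ln(270/300) + (0.074 + 0.23²/2)·0.75] / 0.1992 = [-0.1054 + 0.0753] / 0.1992 = -0.1507 ⇒ -0.15
d₂ = d₁ − σ√T = -0.1507 − 0.1992 = -0.3499 ⇒ -0.35
e^(−rT) = e^(−0.074·0.75) = 0.9460
P = 300·0.9460·N(0.35) − 270·N(0.15) = 300·0.9460·0.6368 − 270·0.5596 = 180.7238 − 151.0920 = 29.6318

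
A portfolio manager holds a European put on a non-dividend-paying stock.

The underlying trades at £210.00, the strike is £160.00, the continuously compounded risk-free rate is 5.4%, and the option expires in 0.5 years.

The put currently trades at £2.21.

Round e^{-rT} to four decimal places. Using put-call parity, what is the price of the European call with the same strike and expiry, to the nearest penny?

e^(−rT) = e^(−0.054·0.5) = 0.9734
Put-call parity: C − P = S − K·e^(−rT) = 210 − 160·0.9734 = 210 − 155.7440 = 54.2560
C = P + (C − P) = 2.21 + (54.2560) = 56.4660

£56.47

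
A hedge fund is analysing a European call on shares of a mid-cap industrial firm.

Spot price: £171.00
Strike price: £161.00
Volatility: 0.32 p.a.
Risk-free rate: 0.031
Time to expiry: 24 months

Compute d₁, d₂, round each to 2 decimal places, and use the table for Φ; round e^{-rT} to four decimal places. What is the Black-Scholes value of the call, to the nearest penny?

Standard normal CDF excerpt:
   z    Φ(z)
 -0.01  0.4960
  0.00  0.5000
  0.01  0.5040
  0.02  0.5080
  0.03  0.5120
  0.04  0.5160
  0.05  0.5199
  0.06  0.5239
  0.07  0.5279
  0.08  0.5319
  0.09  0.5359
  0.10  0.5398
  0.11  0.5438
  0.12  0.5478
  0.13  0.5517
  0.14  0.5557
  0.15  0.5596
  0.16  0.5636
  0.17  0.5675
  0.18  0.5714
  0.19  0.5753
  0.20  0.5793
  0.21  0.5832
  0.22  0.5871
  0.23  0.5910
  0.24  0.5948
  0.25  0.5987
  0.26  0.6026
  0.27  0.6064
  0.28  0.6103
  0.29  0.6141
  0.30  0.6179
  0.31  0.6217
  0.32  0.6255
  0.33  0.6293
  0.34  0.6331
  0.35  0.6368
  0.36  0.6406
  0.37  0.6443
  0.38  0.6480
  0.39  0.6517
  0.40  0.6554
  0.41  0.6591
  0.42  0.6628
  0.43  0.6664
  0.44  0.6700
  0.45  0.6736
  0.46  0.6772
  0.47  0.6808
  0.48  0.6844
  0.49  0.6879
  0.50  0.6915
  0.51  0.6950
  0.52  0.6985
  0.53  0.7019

£40.16

T = 2;  σ√T = 0.4525
d₁ = [ln(171/161) + (0.031 + 0.32²/2)·2] / 0.4525 = [0.0603 + 0.1644] / 0.4525 = 0.4964 → 0.50
d₂ = d₁ − σ√T = 0.4964 − 0.4525 = 0.0439 → 0.04
exp(−rT) = exp(−0.031·2) = 0.9399
N(d₁) = N(0.50) = 0.6915;  N(d₂) = N(0.04) = 0.5160
C = 171·0.6915 − 161·0.9399·0.5160 = 118.2465 − 78.0831 = 40.1634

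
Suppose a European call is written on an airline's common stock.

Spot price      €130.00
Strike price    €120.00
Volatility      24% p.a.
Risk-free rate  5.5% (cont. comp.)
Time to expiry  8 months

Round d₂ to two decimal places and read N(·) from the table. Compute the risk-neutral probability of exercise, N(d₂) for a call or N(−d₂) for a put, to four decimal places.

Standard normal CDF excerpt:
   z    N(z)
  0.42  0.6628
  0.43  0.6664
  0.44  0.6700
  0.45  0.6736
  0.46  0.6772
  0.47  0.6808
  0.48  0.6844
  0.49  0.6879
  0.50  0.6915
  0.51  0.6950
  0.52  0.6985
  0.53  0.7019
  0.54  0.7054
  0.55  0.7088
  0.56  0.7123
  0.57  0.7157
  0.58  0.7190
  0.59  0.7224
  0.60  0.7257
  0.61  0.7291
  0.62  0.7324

0.6915

T = 0.6667;  σ√T = 0.1960
d₁ = [ln(130/120) + (0.055 + ½·0.24²)·0.6667] / (σ√T) = (0.0800 + 0.0559) / 0.1960 = 0.6936 → 0.69
d₂ = 0.6936 − 0.1960 = 0.4976 → 0.50
Pr(exercise) under Q = N(d₂) = 0.6915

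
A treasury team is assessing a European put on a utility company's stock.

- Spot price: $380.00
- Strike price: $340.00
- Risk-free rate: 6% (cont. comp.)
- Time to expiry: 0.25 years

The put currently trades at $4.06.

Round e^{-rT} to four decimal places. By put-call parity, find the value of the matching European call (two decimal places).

$49.13

e^(−rT) = e^(−0.06·0.25) = 0.9851
Put-call parity: C − P = S − K·e^(−rT) = 380 − 340·0.9851 = 380 − 334.9340 = 45.0660
C = P + (C − P) = 4.06 + (45.0660) = 49.1260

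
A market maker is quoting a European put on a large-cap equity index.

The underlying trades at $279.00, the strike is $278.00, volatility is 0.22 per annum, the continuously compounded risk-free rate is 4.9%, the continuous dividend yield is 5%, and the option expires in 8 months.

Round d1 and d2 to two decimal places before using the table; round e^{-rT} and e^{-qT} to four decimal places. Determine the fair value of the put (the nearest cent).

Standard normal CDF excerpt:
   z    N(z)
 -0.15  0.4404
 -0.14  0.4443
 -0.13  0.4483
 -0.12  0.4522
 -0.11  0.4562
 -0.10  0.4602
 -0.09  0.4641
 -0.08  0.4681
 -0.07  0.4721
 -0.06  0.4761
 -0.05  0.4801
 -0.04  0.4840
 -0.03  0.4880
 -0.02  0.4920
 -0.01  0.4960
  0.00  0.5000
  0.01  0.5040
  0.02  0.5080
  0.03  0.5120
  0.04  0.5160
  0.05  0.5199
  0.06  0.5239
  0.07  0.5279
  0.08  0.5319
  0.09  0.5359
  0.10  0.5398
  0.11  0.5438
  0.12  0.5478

σ√T = 0.22·√0.6667 = 0.1796
d₁ = [ln(279/278) + (0.049 − 0.05 + 0.22²/2)·0.6667] / 0.1796 = [0.0036 + 0.0155] / 0.1796 = 0.1061 ≈ 0.11
d₂ = d₁ − σ√T = 0.1061 − 0.1796 = -0.0735 ≈ -0.07
exp(−qT) = exp(−0.05·0.6667) = 0.9672;  exp(−rT) = exp(−0.049·0.6667) = 0.9679
P = 278·0.9679·N(0.07) − 279·0.9672·N(-0.11) = 278·0.9679·0.5279 − 279·0.9672·0.4562 = 142.0453 − 123.1050 = 18.9403

$18.94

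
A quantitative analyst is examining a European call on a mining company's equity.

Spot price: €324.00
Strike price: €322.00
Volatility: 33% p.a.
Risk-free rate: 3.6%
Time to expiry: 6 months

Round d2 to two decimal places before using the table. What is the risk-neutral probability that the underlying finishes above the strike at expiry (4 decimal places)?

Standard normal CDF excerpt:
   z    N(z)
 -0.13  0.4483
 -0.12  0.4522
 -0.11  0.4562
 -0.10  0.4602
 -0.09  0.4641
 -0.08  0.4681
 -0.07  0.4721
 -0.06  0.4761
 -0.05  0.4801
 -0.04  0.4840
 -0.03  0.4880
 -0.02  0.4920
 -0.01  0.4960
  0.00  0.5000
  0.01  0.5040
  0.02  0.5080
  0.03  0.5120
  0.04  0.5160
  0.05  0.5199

σ√T = 0.33 × 0.7071 = 0.2333
d₁ = [ln(324/322) + (0.036 + ½·0.33²)·0.5] / (σ√T) = (0.0062 + 0.0452) / 0.2333 = 0.2203 which rounds to 0.22
d₂ = 0.2203 − 0.2333 = -0.0130 which rounds to -0.01
Pr(exercise) under Q = N(d₂) = 0.4960

0.4960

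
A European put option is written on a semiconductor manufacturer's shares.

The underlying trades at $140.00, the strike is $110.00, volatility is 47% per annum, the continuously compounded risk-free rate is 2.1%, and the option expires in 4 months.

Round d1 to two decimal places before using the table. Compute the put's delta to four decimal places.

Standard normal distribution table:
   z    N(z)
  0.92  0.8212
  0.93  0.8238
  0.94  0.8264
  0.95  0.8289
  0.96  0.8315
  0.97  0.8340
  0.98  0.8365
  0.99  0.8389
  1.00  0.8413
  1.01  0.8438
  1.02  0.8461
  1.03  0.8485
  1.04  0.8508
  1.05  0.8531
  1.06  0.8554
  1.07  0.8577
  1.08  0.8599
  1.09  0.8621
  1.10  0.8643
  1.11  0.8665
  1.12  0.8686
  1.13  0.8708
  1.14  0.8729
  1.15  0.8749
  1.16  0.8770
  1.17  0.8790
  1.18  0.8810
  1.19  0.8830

-0.1469

T = 0.3333;  σ√T = 0.2714
d₁ = [ln(140/110) + (0.021 + 0.47²/2)·0.3333] / 0.2714 = [0.2412 + 0.0438] / 0.2714 = 1.0502 which rounds to 1.05
N(d₁) = N(1.05) = 0.8531
Δ_put = N(d₁) − 1 = 0.8531 − 1 = -0.1469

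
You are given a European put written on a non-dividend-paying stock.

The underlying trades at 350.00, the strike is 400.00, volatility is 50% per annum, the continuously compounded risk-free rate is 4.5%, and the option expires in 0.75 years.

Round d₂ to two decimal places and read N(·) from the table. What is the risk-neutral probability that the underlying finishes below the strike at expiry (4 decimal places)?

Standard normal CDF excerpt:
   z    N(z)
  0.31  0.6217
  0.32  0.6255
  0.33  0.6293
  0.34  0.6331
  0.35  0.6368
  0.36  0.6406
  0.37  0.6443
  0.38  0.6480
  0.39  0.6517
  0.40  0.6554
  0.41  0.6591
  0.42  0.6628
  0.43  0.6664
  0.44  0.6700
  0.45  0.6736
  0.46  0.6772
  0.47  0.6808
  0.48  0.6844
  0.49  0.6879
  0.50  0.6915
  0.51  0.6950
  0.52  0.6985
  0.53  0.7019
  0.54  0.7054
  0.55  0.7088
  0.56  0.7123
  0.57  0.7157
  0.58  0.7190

σ√T = 0.5 × 0.8660 = 0.4330
d₁ = [ln(350/400) + (0.045 + 0.5²/2)·0.75] / 0.4330 = [-0.1335 + 0.1275] / 0.4330 = -0.0139 which rounds to -0.01
d₂ = d₁ − σ√T = -0.0139 − 0.4330 = -0.4469 which rounds to -0.45
Pr(exercise) under Q = N(−d₂) = N(0.45) = 0.6736

0.6736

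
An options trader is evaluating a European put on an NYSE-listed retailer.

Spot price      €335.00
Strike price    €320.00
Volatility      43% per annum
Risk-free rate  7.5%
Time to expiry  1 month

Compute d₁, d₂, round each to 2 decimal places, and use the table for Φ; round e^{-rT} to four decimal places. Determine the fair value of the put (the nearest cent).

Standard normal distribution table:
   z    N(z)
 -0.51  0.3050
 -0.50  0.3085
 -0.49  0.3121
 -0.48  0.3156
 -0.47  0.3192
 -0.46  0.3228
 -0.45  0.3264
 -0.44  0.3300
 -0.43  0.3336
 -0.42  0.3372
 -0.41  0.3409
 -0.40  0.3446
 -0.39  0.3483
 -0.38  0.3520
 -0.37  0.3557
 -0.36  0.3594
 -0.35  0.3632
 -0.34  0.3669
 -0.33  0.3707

σ√T = 0.43 × 0.2887 = 0.1241
ln(S/K) + (r + σ²/2)T = ln(335/320) + (0.075 + 0.43²/2)·0.08333 = 0.0458 + 0.0140 = 0.0598
d₁ = 0.0598 / 0.1241 = 0.4815 which rounds to 0.48
d₂ = d₁ − σ√T = 0.4815 − 0.1241 = 0.3573 which rounds to 0.36
exp(−rT) = exp(−0.075·0.08333) = 0.9938
P = 320·0.9938·N(-0.36) − 335·N(-0.48) = 320·0.9938·0.3594 − 335·0.3156 = 114.2950 − 105.7260 = 8.5690

€8.57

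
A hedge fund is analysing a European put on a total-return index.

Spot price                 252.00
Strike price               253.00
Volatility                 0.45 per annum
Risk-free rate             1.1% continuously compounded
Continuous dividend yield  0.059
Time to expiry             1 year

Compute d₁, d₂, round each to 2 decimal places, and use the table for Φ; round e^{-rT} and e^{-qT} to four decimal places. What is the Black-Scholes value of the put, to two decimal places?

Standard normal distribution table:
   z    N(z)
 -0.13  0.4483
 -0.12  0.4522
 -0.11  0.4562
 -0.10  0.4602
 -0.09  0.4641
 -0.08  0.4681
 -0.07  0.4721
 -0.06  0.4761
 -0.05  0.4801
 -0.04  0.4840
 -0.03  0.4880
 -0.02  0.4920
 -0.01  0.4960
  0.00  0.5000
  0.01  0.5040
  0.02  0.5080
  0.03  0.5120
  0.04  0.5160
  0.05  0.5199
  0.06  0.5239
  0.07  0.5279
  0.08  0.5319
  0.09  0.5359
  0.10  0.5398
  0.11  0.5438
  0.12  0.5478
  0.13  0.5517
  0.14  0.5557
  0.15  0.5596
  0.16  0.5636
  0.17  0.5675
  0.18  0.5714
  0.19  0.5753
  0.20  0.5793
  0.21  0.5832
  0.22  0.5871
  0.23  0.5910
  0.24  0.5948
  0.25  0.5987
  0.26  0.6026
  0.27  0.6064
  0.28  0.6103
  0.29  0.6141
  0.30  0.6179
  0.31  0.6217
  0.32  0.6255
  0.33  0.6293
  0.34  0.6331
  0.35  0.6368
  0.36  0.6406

σ√T = 0.45·√1 = 0.4500
d₁ = [ln(252/253) + (0.011 − 0.059 + 0.45²/2)·1] / 0.4500 = [-0.0040 + 0.0533] / 0.4500 = 0.1095 → 0.11
d₂ = d₁ − σ√T = 0.1095 − 0.4500 = -0.3405 → -0.34
exp(−qT) = exp(−0.059·1) = 0.9427;  exp(−rT) = exp(−0.011·1) = 0.9891
N(−d₂) = N(0.34) = 0.6331;  N(−d₁) = N(-0.11) = 0.4562
P = 253·0.9891·0.6331 − 252·0.9427·0.4562 = 158.4284 − 108.3751 = 50.0533

50.05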